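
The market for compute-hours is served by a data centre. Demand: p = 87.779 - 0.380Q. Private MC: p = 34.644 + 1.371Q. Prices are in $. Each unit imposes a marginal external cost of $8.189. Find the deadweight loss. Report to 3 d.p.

Market equilibrium (private): 34.644 + 1.371Q = 87.779 - 0.380Q → Q_m = 30.3455.
Social marginal cost = private MC + MEC = 42.833 + 1.371Q.
Set SMC = demand: 42.833 + 1.371Q = 87.779 - 0.380Q → Q* = 25.6688.
The loss is the area between SMC and demand from Q* to Q_m; with linear curves that's a triangle of height MEC(Q_m).
DWL = ½ × 4.6767 × 8.1890 = 19.1487.

DWL = $19.149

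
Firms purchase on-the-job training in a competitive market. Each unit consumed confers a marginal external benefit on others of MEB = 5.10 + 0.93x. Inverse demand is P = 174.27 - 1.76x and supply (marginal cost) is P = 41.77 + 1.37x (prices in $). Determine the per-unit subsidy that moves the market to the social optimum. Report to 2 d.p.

subsidy = $63.27 per unit

Social marginal benefit = demand + MEB = 179.37 - 0.83x.
Set SMB = MC: 179.37 - 0.83x = 41.77 + 1.37x → x* = 62.5455.
The Pigouvian subsidy equals MEB at x*: 5.10 + 0.93×62.5455 = 63.2673.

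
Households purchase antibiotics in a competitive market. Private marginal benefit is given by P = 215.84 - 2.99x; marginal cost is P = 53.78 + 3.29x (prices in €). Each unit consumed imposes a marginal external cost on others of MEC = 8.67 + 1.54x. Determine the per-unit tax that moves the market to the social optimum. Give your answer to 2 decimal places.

Social marginal benefit = demand − MEC = 207.17 - 4.53x.
Set SMB = MC: 207.17 - 4.53x = 53.78 + 3.29x → x* = 19.6151.
The Pigouvian tax equals MEC at x*: 8.67 + 1.54×19.6151 = 38.8773.

tax = €38.88 per unit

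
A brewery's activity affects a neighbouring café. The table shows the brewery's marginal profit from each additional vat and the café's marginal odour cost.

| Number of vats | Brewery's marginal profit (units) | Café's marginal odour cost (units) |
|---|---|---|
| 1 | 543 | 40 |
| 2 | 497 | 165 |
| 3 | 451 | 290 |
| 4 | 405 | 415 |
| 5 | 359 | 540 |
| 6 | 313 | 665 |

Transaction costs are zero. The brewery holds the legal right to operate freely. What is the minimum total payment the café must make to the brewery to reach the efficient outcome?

Left alone the brewery would choose level 6 (marginal profit stays positive).
Efficient level: k* = 3 (marginal profit ≥ marginal odour cost through 3).
The café must at least cover the brewery's forgone profit from cutting 6→3: 405 + 359 + 313 = 1077.

1077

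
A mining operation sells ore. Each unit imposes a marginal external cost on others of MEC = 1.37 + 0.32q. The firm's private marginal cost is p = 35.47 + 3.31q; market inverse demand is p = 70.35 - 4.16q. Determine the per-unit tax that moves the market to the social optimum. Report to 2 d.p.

tax = 2.75 per unit

Social marginal cost = private MC + MEC = 36.84 + 3.63q.
Set SMC = demand: 36.84 + 3.63q = 70.35 - 4.16q → q* = 4.3017.
The Pigouvian tax equals MEC at q*: 1.37 + 0.32×4.3017 = 2.7465.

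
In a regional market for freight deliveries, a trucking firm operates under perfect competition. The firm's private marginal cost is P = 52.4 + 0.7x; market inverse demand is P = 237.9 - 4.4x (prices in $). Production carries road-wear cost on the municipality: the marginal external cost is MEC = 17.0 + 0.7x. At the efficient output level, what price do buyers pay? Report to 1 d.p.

P = $110.1

Social marginal cost = private MC + MEC = 69.4 + 1.4x.
Set SMC = demand: 69.4 + 1.4x = 237.9 - 4.4x → x* = 29.0517.
Consumer price on the demand curve at x*: 237.9 − 4.4×29.0517 = 110.0725.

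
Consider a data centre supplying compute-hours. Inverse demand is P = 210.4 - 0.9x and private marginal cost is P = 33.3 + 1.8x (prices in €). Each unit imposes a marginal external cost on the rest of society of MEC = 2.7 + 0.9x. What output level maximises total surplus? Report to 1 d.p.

x* = 48.4

Social marginal cost = private MC + MEC = 36.0 + 2.7x.
Set SMC = demand: 36.0 + 2.7x = 210.4 - 0.9x → x* = 48.4444.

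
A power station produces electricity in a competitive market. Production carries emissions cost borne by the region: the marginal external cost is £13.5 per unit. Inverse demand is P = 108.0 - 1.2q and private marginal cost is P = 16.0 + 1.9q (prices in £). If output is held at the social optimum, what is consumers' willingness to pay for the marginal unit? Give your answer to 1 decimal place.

P = £77.6

Social marginal cost = private MC + MEC = 29.5 + 1.9q.
Set SMC = demand: 29.5 + 1.9q = 108.0 - 1.2q → q* = 25.3226.
Consumer price on the demand curve at q*: 108.0 − 1.2×25.3226 = 77.6129.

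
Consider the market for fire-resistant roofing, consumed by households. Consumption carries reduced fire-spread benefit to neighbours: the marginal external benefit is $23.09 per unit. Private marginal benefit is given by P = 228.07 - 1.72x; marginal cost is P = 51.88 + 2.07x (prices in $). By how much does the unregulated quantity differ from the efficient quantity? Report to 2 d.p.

Market equilibrium (private): 51.88 + 2.07x = 228.07 - 1.72x → x_m = 46.4881.
Social marginal benefit = demand + MEB = 251.16 - 1.72x.
Set SMB = MC: 251.16 - 1.72x = 51.88 + 2.07x → x* = 52.5805.
Gap = |46.4881 − 52.5805| = 6.0924.

6.09 units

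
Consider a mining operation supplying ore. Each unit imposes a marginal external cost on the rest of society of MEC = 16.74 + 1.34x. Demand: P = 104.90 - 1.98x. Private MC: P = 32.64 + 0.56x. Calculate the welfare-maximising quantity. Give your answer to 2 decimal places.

x* = 14.31

Social marginal cost = private MC + MEC = 49.38 + 1.90x.
Set SMC = demand: 49.38 + 1.90x = 104.90 - 1.98x → x* = 14.3093.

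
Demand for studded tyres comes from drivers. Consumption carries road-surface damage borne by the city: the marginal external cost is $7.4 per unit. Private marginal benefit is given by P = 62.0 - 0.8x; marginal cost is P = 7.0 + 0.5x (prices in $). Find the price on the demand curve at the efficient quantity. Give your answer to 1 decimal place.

P = $32.7

Social marginal benefit = demand − MEC = 54.6 - 0.8x.
Set SMB = MC: 54.6 - 0.8x = 7.0 + 0.5x → x* = 36.6154.
Consumer price on the demand curve at x*: 62.0 − 0.8×36.6154 = 32.7077.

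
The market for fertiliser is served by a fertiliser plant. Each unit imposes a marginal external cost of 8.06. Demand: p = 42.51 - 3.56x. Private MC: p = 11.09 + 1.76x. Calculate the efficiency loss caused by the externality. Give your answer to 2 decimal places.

DWL = 6.11

Market equilibrium (private): 11.09 + 1.76x = 42.51 - 3.56x → x_m = 5.9060.
Social marginal cost = private MC + MEC = 19.15 + 1.76x.
Set SMC = demand: 19.15 + 1.76x = 42.51 - 3.56x → x* = 4.3910.
Between x* and x_m the wedge SMC − demand runs linearly from 0 to MEC(x_m), so the loss is a triangle.
DWL = ½ × 1.5150 × 8.0600 = 6.1055.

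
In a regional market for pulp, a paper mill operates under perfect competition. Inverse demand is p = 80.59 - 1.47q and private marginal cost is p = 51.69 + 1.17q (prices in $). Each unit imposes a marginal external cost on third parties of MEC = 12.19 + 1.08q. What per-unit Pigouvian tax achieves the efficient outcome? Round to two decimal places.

Social marginal cost = private MC + MEC = 63.88 + 2.25q.
Set SMC = demand: 63.88 + 2.25q = 80.59 - 1.47q → q* = 4.4919.
The Pigouvian tax equals MEC at q*: 12.19 + 1.08×4.4919 = 17.0413.

tax = $17.04 per unit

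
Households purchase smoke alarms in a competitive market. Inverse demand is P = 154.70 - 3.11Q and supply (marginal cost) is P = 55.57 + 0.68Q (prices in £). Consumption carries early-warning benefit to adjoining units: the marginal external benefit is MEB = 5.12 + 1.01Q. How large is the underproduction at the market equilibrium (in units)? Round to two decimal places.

Market equilibrium (private): 55.57 + 0.68Q = 154.70 - 3.11Q → Q_m = 26.1557.
Social marginal benefit = demand + MEB = 159.82 - 2.10Q.
Set SMB = MC: 159.82 - 2.10Q = 55.57 + 0.68Q → Q* = 37.5000.
Gap = |26.1557 − 37.5000| = 11.3443.

11.34 units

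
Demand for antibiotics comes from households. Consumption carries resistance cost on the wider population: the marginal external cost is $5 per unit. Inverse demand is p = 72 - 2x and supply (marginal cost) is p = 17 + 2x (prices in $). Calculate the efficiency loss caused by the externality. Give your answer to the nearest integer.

Market equilibrium (private): 17 + 2x = 72 - 2x → x_m = 13.7500.
Social marginal benefit = demand − MEC = 67 - 2x.
Set SMB = MC: 67 - 2x = 17 + 2x → x* = 12.5000.
The loss is the area between SMB and MC from x* to x_m; with linear curves that's a triangle of height MEC(x_m).
DWL = ½ × 1.2500 × 5.0000 = 3.1250.

DWL = $3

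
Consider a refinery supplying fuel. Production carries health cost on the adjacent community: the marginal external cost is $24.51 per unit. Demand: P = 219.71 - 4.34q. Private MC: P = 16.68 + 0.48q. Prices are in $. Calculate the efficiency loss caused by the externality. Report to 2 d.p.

Market equilibrium (private): 16.68 + 0.48q = 219.71 - 4.34q → q_m = 42.1224.
Social marginal cost = private MC + MEC = 41.19 + 0.48q.
Set SMC = demand: 41.19 + 0.48q = 219.71 - 4.34q → q* = 37.0373.
The loss is the area between SMC and demand from q* to q_m; with linear curves that's a triangle of height MEC(q_m).
DWL = ½ × 5.0851 × 24.5100 = 62.3179.

DWL = $62.32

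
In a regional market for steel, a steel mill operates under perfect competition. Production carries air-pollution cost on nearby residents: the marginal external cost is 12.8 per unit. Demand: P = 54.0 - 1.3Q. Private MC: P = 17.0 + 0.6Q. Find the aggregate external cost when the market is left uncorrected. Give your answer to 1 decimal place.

249.3

Market equilibrium (private): 17.0 + 0.6Q = 54.0 - 1.3Q → Q_m = 19.4737.
Total external cost = MEC × Q_m = 12.8 × 19.4737 = 249.2634.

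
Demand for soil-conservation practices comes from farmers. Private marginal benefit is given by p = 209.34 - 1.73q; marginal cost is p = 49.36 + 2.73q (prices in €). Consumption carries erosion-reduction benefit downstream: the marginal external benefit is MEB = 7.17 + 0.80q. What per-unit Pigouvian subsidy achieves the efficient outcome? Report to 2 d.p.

subsidy = €43.71 per unit

Social marginal benefit = demand + MEB = 216.51 - 0.93q.
Set SMB = MC: 216.51 - 0.93q = 49.36 + 2.73q → q* = 45.6694.
The Pigouvian subsidy equals MEB at q*: 7.17 + 0.80×45.6694 = 43.7055.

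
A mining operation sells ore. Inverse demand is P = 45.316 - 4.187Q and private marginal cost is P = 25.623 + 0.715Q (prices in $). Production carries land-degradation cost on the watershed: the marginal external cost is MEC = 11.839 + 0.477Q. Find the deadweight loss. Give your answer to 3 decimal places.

DWL = $17.588

Market equilibrium (private): 25.623 + 0.715Q = 45.316 - 4.187Q → Q_m = 4.0173.
Social marginal cost = private MC + MEC = 37.462 + 1.192Q.
Set SMC = demand: 37.462 + 1.192Q = 45.316 - 4.187Q → Q* = 1.4601.
Between Q* and Q_m the wedge SMC − demand runs linearly from 0 to MEC(Q_m), so the loss is a triangle.
DWL = ½ × 2.5572 × 13.7553 = 17.5875.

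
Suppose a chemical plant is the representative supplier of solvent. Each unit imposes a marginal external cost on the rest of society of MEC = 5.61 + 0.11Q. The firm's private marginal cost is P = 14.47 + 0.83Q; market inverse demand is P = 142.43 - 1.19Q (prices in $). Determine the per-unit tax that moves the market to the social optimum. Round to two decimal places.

Social marginal cost = private MC + MEC = 20.08 + 0.94Q.
Set SMC = demand: 20.08 + 0.94Q = 142.43 - 1.19Q → Q* = 57.4413.
The Pigouvian tax equals MEC at Q*: 5.61 + 0.11×57.4413 = 11.9285.

tax = $11.93 per unit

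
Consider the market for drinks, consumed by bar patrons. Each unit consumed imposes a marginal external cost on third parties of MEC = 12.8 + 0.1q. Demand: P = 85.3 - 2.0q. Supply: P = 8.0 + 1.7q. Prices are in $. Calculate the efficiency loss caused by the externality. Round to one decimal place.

DWL = $29.2

Market equilibrium (private): 8.0 + 1.7q = 85.3 - 2.0q → q_m = 20.8919.
Social marginal benefit = demand − MEC = 72.5 - 2.1q.
Set SMB = MC: 72.5 - 2.1q = 8.0 + 1.7q → q* = 16.9737.
Height of the DWL triangle at q_m is MC(q_m) − SMB(q_m) = MEC(q_m) = 14.8892.
DWL = ½ × 3.9182 × 14.8892 = 29.1694.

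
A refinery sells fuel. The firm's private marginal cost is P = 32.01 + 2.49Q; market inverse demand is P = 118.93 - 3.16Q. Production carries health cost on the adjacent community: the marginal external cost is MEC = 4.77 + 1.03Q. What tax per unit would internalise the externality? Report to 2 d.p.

tax = 17.44 per unit

Social marginal cost = private MC + MEC = 36.78 + 3.52Q.
Set SMC = demand: 36.78 + 3.52Q = 118.93 - 3.16Q → Q* = 12.2979.
The Pigouvian tax equals MEC at Q*: 4.77 + 1.03×12.2979 = 17.4368.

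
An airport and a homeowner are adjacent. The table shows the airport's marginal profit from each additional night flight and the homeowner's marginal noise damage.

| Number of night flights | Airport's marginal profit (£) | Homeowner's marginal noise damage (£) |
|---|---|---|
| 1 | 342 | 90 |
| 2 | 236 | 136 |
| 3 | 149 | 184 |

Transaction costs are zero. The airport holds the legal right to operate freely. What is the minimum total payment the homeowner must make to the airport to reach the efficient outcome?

Left alone the airport would choose level 3 (marginal profit stays positive).
Efficient level: k* = 2 (marginal profit ≥ marginal noise damage through 2).
The homeowner must at least cover the airport's forgone profit from cutting 3→2: 149 = 149.

£149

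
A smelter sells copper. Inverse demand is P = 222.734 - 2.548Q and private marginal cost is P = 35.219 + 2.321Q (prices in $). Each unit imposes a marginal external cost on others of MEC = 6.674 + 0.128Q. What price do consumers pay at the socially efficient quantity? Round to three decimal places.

Social marginal cost = private MC + MEC = 41.893 + 2.449Q.
Set SMC = demand: 41.893 + 2.449Q = 222.734 - 2.548Q → Q* = 36.1899.
Consumer price on the demand curve at Q*: 222.734 − 2.548×36.1899 = 130.5221.

P = $130.522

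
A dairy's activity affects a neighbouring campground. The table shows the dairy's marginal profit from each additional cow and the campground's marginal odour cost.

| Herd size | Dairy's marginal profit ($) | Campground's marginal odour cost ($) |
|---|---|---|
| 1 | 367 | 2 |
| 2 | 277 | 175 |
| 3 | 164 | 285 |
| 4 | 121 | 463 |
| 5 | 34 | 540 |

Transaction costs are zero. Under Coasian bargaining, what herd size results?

Bargaining reaches the level where marginal profit last exceeds marginal odour cost.
That holds through level 2 (277 ≥ 175) but not at 3 (164 < 285).

2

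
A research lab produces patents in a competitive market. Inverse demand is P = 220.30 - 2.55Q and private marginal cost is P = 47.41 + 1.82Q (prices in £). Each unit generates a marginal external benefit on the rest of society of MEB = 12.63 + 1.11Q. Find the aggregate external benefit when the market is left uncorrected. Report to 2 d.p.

Market equilibrium (private): 47.41 + 1.82Q = 220.30 - 2.55Q → Q_m = 39.5629.
Total external benefit = ∫₀^{Q_m} (12.63 + 1.11Q) dQ = 12.63×39.5629 + ½×1.11×39.5629² = 1368.3782.

£1368.38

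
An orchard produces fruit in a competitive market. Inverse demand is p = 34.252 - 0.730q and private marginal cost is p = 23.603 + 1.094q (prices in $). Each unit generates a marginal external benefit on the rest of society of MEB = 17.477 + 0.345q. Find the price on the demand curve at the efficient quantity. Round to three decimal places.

P = $20.370

Social marginal cost = private MC − MEB = 6.126 + 0.749q.
Set SMC = demand: 6.126 + 0.749q = 34.252 - 0.730q → q* = 19.0169.
Consumer price on the demand curve at q*: 34.252 − 0.730×19.0169 = 20.3697.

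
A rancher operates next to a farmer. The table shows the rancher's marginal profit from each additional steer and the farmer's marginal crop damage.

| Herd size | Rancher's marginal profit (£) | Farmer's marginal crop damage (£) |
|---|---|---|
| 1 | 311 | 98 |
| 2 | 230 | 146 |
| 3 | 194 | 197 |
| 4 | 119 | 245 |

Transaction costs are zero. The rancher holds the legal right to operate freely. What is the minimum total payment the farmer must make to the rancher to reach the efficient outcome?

£313

Left alone the rancher would choose level 4 (marginal profit stays positive).
Efficient level: k* = 2 (marginal profit ≥ marginal crop damage through 2).
The farmer must at least cover the rancher's forgone profit from cutting 4→2: 194 + 119 = 313.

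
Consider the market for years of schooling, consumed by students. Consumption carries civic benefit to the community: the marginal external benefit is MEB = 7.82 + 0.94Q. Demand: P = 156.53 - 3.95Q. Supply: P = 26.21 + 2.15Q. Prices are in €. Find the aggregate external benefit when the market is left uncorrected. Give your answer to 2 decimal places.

Market equilibrium (private): 26.21 + 2.15Q = 156.53 - 3.95Q → Q_m = 21.3639.
Total external benefit = ∫₀^{Q_m} (7.82 + 0.94Q) dQ = 7.82×21.3639 + ½×0.94×21.3639² = 381.5813.

€381.58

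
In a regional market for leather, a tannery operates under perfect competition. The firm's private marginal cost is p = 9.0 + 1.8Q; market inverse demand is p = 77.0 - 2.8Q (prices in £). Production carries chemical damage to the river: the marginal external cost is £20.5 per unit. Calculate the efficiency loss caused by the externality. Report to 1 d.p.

DWL = £45.7

Market equilibrium (private): 9.0 + 1.8Q = 77.0 - 2.8Q → Q_m = 14.7826.
Social marginal cost = private MC + MEC = 29.5 + 1.8Q.
Set SMC = demand: 29.5 + 1.8Q = 77.0 - 2.8Q → Q* = 10.3261.
Height of the DWL triangle at Q_m is SMC(Q_m) − demand(Q_m) = MEC(Q_m) = 20.5000.
DWL = ½ × 4.4565 × 20.5000 = 45.6791.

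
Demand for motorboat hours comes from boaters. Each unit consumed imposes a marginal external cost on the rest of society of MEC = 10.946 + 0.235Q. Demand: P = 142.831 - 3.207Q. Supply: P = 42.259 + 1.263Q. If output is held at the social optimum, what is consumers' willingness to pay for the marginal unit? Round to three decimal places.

P = 81.741

Social marginal benefit = demand − MEC = 131.885 - 3.442Q.
Set SMB = MC: 131.885 - 3.442Q = 42.259 + 1.263Q → Q* = 19.0491.
Consumer price on the demand curve at Q*: 142.831 − 3.207×19.0491 = 81.7405.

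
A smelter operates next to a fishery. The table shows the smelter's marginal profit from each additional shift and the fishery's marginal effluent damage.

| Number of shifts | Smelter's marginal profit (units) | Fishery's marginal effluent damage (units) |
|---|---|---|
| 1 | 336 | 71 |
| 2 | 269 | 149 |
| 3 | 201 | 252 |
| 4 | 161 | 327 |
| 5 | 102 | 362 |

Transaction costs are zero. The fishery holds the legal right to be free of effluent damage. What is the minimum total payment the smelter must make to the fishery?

220

Efficient level: marginal profit ≥ marginal effluent damage through level 2, so k* = 2.
With the fishery holding the right, the smelter must at least compensate total damage at k*: 71 + 149 = 220.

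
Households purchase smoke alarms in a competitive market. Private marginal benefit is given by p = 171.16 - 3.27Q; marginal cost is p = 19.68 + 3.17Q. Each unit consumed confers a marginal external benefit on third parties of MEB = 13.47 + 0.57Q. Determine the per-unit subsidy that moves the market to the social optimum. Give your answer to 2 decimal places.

Social marginal benefit = demand + MEB = 184.63 - 2.70Q.
Set SMB = MC: 184.63 - 2.70Q = 19.68 + 3.17Q → Q* = 28.1005.
The Pigouvian subsidy equals MEB at Q*: 13.47 + 0.57×28.1005 = 29.4873.

subsidy = 29.49 per unit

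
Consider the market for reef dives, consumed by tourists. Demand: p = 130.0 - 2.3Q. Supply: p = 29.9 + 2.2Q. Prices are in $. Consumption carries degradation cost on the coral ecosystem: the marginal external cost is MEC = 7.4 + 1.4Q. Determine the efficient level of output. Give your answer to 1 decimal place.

Q* = 15.7

Social marginal benefit = demand − MEC = 122.6 - 3.7Q.
Set SMB = MC: 122.6 - 3.7Q = 29.9 + 2.2Q → Q* = 15.7119.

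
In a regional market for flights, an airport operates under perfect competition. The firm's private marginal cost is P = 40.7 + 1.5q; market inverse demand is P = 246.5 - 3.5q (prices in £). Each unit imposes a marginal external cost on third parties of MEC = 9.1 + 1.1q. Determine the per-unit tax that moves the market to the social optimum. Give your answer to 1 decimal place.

tax = £44.6 per unit

Social marginal cost = private MC + MEC = 49.8 + 2.6q.
Set SMC = demand: 49.8 + 2.6q = 246.5 - 3.5q → q* = 32.2459.
The Pigouvian tax equals MEC at q*: 9.1 + 1.1×32.2459 = 44.5705.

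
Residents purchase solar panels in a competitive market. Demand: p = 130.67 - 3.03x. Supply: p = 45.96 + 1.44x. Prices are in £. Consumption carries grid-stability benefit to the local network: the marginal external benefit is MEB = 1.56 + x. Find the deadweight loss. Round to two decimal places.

DWL = £60.62

Market equilibrium (private): 45.96 + 1.44x = 130.67 - 3.03x → x_m = 18.9508.
Social marginal benefit = demand + MEB = 132.23 - 2.03x.
Set SMB = MC: 132.23 - 2.03x = 45.96 + 1.44x → x* = 24.8617.
The loss is the area between SMB and MC from x* to x_m; with linear curves that's a triangle of height MEB(x_m).
DWL = ½ × 5.9109 × 20.5108 = 60.6186.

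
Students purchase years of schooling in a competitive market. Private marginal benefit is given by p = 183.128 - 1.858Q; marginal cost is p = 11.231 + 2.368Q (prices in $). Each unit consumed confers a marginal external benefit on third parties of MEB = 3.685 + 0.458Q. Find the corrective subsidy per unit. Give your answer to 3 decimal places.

subsidy = $25.027 per unit

Social marginal benefit = demand + MEB = 186.813 - 1.400Q.
Set SMB = MC: 186.813 - 1.400Q = 11.231 + 2.368Q → Q* = 46.5982.
The Pigouvian subsidy equals MEB at Q*: 3.685 + 0.458×46.5982 = 25.0270.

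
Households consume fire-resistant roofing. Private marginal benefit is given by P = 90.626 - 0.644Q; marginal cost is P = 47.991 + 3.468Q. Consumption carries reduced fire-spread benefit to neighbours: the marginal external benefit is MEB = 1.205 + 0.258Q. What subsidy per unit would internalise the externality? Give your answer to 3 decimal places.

subsidy = 4.140 per unit

Social marginal benefit = demand + MEB = 91.831 - 0.386Q.
Set SMB = MC: 91.831 - 0.386Q = 47.991 + 3.468Q → Q* = 11.3752.
The Pigouvian subsidy equals MEB at Q*: 1.205 + 0.258×11.3752 = 4.1398.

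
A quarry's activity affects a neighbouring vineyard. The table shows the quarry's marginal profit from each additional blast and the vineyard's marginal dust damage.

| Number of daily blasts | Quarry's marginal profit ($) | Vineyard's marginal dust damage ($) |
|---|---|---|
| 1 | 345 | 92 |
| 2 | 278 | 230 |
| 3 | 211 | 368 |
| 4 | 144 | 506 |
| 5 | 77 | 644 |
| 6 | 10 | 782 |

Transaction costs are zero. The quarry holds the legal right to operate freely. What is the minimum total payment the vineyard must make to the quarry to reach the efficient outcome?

$442

Left alone the quarry would choose level 6 (marginal profit stays positive).
Efficient level: k* = 2 (marginal profit ≥ marginal dust damage through 2).
The vineyard must at least cover the quarry's forgone profit from cutting 6→2: 211 + 144 + 77 + 10 = 442.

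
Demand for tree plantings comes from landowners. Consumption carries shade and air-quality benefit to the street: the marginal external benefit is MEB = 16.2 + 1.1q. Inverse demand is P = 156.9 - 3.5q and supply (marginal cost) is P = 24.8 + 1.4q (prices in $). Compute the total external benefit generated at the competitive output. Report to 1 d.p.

$836.5

Market equilibrium (private): 24.8 + 1.4q = 156.9 - 3.5q → q_m = 26.9592.
Total external benefit = ∫₀^{q_m} (16.2 + 1.1q) dq = 16.2×26.9592 + ½×1.1×26.9592² = 836.4782.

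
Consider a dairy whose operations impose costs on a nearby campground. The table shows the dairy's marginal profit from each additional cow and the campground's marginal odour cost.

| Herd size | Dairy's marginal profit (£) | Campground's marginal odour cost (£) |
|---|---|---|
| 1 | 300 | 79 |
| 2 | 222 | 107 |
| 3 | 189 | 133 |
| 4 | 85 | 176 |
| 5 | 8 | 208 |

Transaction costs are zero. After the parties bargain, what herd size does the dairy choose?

3

Bargaining reaches the level where marginal profit last exceeds marginal odour cost.
That holds through level 3 (189 ≥ 133) but not at 4 (85 < 176).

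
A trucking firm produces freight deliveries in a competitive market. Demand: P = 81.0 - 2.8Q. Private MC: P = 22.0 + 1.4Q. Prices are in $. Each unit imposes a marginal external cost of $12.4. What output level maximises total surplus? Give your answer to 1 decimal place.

Social marginal cost = private MC + MEC = 34.4 + 1.4Q.
Set SMC = demand: 34.4 + 1.4Q = 81.0 - 2.8Q → Q* = 11.0952.

Q* = 11.1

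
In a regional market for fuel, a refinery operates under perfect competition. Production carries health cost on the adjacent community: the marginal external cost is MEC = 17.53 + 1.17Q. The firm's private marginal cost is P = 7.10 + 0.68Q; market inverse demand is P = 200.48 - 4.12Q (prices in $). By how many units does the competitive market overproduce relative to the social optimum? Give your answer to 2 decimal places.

10.83 units

Market equilibrium (private): 7.10 + 0.68Q = 200.48 - 4.12Q → Q_m = 40.2875.
Social marginal cost = private MC + MEC = 24.63 + 1.85Q.
Set SMC = demand: 24.63 + 1.85Q = 200.48 - 4.12Q → Q* = 29.4556.
Gap = |40.2875 − 29.4556| = 10.8319.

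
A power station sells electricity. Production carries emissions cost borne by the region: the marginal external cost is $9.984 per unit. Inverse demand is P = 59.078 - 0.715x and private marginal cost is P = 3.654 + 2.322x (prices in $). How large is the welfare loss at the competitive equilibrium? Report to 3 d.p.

Market equilibrium (private): 3.654 + 2.322x = 59.078 - 0.715x → x_m = 18.2496.
Social marginal cost = private MC + MEC = 13.638 + 2.322x.
Set SMC = demand: 13.638 + 2.322x = 59.078 - 0.715x → x* = 14.9621.
The welfare-loss triangle has base |x_m − x*| and height MEC(x_m) (the vertical gap between SMC and demand is zero at x* and MEC at x_m).
DWL = ½ × 3.2875 × 9.9840 = 16.4112.

DWL = $16.411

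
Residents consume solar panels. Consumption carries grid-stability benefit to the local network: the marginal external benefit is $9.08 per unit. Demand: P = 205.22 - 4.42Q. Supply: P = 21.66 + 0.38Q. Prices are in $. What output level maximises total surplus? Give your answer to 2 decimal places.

Q* = 40.13

Social marginal benefit = demand + MEB = 214.30 - 4.42Q.
Set SMB = MC: 214.30 - 4.42Q = 21.66 + 0.38Q → Q* = 40.1333.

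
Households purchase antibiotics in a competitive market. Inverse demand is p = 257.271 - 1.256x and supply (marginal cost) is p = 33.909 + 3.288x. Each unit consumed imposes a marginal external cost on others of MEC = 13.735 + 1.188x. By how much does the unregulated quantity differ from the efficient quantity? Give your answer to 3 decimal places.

12.584 units

Market equilibrium (private): 33.909 + 3.288x = 257.271 - 1.256x → x_m = 49.1554.
Social marginal benefit = demand − MEC = 243.536 - 2.444x.
Set SMB = MC: 243.536 - 2.444x = 33.909 + 3.288x → x* = 36.5714.
Gap = |49.1554 − 36.5714| = 12.5840.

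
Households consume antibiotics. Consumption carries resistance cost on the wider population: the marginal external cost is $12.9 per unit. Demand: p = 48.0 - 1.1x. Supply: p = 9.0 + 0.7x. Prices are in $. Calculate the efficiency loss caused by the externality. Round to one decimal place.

DWL = $46.2

Market equilibrium (private): 9.0 + 0.7x = 48.0 - 1.1x → x_m = 21.6667.
Social marginal benefit = demand − MEC = 35.1 - 1.1x.
Set SMB = MC: 35.1 - 1.1x = 9.0 + 0.7x → x* = 14.5000.
The loss is the area between SMB and MC from x* to x_m; with linear curves that's a triangle of height MEC(x_m).
DWL = ½ × 7.1667 × 12.9000 = 46.2252.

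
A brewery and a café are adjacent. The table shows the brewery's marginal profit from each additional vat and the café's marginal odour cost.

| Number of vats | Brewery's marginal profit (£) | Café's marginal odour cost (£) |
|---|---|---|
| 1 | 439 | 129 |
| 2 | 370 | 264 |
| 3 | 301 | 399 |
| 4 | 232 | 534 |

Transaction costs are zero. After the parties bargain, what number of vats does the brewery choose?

Bargaining reaches the level where marginal profit last exceeds marginal odour cost.
That holds through level 2 (370 ≥ 264) but not at 3 (301 < 399).

2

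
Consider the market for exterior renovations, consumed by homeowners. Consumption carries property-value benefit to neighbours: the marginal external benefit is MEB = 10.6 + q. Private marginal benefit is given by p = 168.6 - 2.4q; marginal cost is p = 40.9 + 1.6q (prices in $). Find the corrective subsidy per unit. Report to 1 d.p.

Social marginal benefit = demand + MEB = 179.2 - 1.4q.
Set SMB = MC: 179.2 - 1.4q = 40.9 + 1.6q → q* = 46.1000.
The Pigouvian subsidy equals MEB at q*: 10.6 + 1.0×46.1000 = 56.7000.

subsidy = $56.7 per unit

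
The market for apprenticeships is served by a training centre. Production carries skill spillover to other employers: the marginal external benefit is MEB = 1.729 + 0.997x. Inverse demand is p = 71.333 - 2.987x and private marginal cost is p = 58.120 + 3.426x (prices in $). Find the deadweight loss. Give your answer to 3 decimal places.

DWL = $1.321

Market equilibrium (private): 58.120 + 3.426x = 71.333 - 2.987x → x_m = 2.0603.
Social marginal cost = private MC − MEB = 56.391 + 2.429x.
Set SMC = demand: 56.391 + 2.429x = 71.333 - 2.987x → x* = 2.7589.
Between x* and x_m the wedge demand − SMC runs linearly from 0 to MEB(x_m), so the loss is a triangle.
DWL = ½ × 0.6986 × 3.7832 = 1.3215.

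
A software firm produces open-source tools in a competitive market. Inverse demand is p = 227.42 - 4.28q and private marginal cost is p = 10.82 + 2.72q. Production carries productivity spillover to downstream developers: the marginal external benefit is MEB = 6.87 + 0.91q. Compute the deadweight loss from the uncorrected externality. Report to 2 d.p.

DWL = 100.74

Market equilibrium (private): 10.82 + 2.72q = 227.42 - 4.28q → q_m = 30.9429.
Social marginal cost = private MC − MEB = 3.95 + 1.81q.
Set SMC = demand: 3.95 + 1.81q = 227.42 - 4.28q → q* = 36.6946.
Between q* and q_m the wedge demand − SMC runs linearly from 0 to MEB(q_m), so the loss is a triangle.
DWL = ½ × 5.7517 × 35.0280 = 100.7353.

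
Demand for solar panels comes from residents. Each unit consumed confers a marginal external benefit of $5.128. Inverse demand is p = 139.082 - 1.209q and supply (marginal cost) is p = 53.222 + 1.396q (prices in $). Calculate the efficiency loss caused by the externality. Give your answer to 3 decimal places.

Market equilibrium (private): 53.222 + 1.396q = 139.082 - 1.209q → q_m = 32.9597.
Social marginal benefit = demand + MEB = 144.210 - 1.209q.
Set SMB = MC: 144.210 - 1.209q = 53.222 + 1.396q → q* = 34.9282.
The loss is the area between SMB and MC from q* to q_m; with linear curves that's a triangle of height MEB(q_m).
DWL = ½ × 1.9685 × 5.1280 = 5.0472.

DWL = $5.047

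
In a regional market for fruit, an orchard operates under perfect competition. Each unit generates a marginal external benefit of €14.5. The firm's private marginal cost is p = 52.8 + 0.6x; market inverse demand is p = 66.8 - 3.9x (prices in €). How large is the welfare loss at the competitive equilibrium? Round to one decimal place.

DWL = €23.4

Market equilibrium (private): 52.8 + 0.6x = 66.8 - 3.9x → x_m = 3.1111.
Social marginal cost = private MC − MEB = 38.3 + 0.6x.
Set SMC = demand: 38.3 + 0.6x = 66.8 - 3.9x → x* = 6.3333.
Between x* and x_m the wedge demand − SMC runs linearly from 0 to MEB(x_m), so the loss is a triangle.
DWL = ½ × 3.2222 × 14.5000 = 23.3610.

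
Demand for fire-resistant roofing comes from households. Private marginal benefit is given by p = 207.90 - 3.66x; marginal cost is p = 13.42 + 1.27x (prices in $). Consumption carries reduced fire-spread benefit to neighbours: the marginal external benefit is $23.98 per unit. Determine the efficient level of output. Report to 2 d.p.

Social marginal benefit = demand + MEB = 231.88 - 3.66x.
Set SMB = MC: 231.88 - 3.66x = 13.42 + 1.27x → x* = 44.3124.

x* = 44.31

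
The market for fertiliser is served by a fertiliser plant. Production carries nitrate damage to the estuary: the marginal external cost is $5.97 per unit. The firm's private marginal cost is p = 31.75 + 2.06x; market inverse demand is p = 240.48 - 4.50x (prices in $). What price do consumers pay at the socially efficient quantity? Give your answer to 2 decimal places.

Social marginal cost = private MC + MEC = 37.72 + 2.06x.
Set SMC = demand: 37.72 + 2.06x = 240.48 - 4.50x → x* = 30.9085.
Consumer price on the demand curve at x*: 240.48 − 4.50×30.9085 = 101.3918.

P = $101.39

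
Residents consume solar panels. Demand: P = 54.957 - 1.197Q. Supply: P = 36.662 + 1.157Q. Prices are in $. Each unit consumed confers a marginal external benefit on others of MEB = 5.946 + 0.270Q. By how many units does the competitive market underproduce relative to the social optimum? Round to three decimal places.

3.860 units

Market equilibrium (private): 36.662 + 1.157Q = 54.957 - 1.197Q → Q_m = 7.7719.
Social marginal benefit = demand + MEB = 60.903 - 0.927Q.
Set SMB = MC: 60.903 - 0.927Q = 36.662 + 1.157Q → Q* = 11.6320.
Gap = |7.7719 − 11.6320| = 3.8601.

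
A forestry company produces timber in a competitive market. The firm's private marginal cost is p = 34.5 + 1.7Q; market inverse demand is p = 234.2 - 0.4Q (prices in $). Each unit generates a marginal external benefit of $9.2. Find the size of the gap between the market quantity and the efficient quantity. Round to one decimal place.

Market equilibrium (private): 34.5 + 1.7Q = 234.2 - 0.4Q → Q_m = 95.0952.
Social marginal cost = private MC − MEB = 25.3 + 1.7Q.
Set SMC = demand: 25.3 + 1.7Q = 234.2 - 0.4Q → Q* = 99.4762.
Gap = |95.0952 − 99.4762| = 4.3810.

4.4 units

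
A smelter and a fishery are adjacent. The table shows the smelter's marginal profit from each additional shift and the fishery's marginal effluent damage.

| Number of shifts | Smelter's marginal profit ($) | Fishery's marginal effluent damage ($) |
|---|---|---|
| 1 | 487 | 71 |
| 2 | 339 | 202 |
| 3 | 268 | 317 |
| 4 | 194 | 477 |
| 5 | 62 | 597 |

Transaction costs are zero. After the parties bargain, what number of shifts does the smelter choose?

Bargaining reaches the level where marginal profit last exceeds marginal effluent damage.
That holds through level 2 (339 ≥ 202) but not at 3 (268 < 317).

2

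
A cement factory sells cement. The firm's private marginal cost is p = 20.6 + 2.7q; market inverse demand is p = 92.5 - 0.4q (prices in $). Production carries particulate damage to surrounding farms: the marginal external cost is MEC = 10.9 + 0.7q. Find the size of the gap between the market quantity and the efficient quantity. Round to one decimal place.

Market equilibrium (private): 20.6 + 2.7q = 92.5 - 0.4q → q_m = 23.1935.
Social marginal cost = private MC + MEC = 31.5 + 3.4q.
Set SMC = demand: 31.5 + 3.4q = 92.5 - 0.4q → q* = 16.0526.
Gap = |23.1935 − 16.0526| = 7.1409.

7.1 units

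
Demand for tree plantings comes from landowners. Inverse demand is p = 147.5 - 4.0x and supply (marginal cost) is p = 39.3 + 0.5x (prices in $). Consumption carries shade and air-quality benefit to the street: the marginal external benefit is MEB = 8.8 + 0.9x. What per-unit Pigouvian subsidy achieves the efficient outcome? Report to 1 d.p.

Social marginal benefit = demand + MEB = 156.3 - 3.1x.
Set SMB = MC: 156.3 - 3.1x = 39.3 + 0.5x → x* = 32.5000.
The Pigouvian subsidy equals MEB at x*: 8.8 + 0.9×32.5000 = 38.0500.

subsidy = $38.1 per unit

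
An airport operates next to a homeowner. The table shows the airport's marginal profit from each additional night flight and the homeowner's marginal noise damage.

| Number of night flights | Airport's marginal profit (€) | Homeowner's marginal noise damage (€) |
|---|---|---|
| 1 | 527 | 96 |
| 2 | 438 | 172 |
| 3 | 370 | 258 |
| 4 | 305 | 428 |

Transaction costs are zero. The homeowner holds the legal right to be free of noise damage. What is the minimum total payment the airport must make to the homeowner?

Efficient level: marginal profit ≥ marginal noise damage through level 3, so k* = 3.
With the homeowner holding the right, the airport must at least compensate total damage at k*: 96 + 172 + 258 = 526.

€526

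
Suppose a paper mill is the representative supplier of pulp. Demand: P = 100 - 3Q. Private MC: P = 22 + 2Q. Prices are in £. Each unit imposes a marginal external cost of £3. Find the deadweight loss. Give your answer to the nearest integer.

Market equilibrium (private): 22 + 2Q = 100 - 3Q → Q_m = 15.6000.
Social marginal cost = private MC + MEC = 25 + 2Q.
Set SMC = demand: 25 + 2Q = 100 - 3Q → Q* = 15.0000.
The welfare-loss triangle has base |Q_m − Q*| and height MEC(Q_m) (the vertical gap between SMC and demand is zero at Q* and MEC at Q_m).
DWL = ½ × 0.6000 × 3.0000 = 0.9000.

DWL = £1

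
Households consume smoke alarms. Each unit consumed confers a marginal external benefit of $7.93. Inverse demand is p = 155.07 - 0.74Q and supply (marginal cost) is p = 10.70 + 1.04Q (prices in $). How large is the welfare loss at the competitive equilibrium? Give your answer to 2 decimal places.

DWL = $17.66

Market equilibrium (private): 10.70 + 1.04Q = 155.07 - 0.74Q → Q_m = 81.1067.
Social marginal benefit = demand + MEB = 163.00 - 0.74Q.
Set SMB = MC: 163.00 - 0.74Q = 10.70 + 1.04Q → Q* = 85.5618.
Between Q* and Q_m the wedge SMB − MC runs linearly from 0 to MEB(Q_m), so the loss is a triangle.
DWL = ½ × 4.4551 × 7.9300 = 17.6645.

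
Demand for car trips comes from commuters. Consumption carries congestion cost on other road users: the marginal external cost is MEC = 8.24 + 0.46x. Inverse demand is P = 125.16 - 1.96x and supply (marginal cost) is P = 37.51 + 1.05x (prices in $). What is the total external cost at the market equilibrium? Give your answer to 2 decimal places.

Market equilibrium (private): 37.51 + 1.05x = 125.16 - 1.96x → x_m = 29.1196.
Total external cost = ∫₀^{x_m} (8.24 + 0.46x) dx = 8.24×29.1196 + ½×0.46×29.1196² = 434.9743.

$434.97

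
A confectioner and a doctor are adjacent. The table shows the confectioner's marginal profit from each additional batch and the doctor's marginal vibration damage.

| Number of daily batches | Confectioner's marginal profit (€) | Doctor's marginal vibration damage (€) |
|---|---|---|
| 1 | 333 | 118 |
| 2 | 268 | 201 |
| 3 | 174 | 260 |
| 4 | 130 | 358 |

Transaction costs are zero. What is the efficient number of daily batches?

Bargaining reaches the level where marginal profit last exceeds marginal vibration damage.
That holds through level 2 (268 ≥ 201) but not at 3 (174 < 260).

2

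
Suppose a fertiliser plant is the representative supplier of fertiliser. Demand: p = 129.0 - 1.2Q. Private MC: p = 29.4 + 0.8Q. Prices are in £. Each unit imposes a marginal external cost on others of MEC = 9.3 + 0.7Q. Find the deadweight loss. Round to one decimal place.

Market equilibrium (private): 29.4 + 0.8Q = 129.0 - 1.2Q → Q_m = 49.8000.
Social marginal cost = private MC + MEC = 38.7 + 1.5Q.
Set SMC = demand: 38.7 + 1.5Q = 129.0 - 1.2Q → Q* = 33.4444.
Height of the DWL triangle at Q_m is SMC(Q_m) − demand(Q_m) = MEC(Q_m) = 44.1600.
DWL = ½ × 16.3556 × 44.1600 = 361.1316.

DWL = £361.1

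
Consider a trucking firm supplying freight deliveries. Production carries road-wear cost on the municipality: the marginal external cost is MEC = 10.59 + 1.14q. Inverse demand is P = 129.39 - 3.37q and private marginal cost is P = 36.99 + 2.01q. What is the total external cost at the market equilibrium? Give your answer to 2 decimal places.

Market equilibrium (private): 36.99 + 2.01q = 129.39 - 3.37q → q_m = 17.1747.
Total external cost = ∫₀^{q_m} (10.59 + 1.14q) dq = 10.59×17.1747 + ½×1.14×17.1747² = 350.0132.

350.01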